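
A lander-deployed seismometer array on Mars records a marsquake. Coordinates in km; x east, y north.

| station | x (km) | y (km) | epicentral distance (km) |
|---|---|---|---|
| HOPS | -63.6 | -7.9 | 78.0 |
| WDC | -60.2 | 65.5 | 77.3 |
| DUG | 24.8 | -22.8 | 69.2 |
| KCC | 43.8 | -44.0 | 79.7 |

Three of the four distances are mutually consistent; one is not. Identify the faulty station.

Solve using three stations at a time. Using HOPS, WDC, KCC (subtract circle equations pairwise → linear system) gives (x, y) ≈ (6.4, 26.4).
Distances from that point to each station vs reported:
  HOPS: calculated 78.0 vs reported 78.0 → residual 0.0 km
  WDC: calculated 77.3 vs reported 77.3 → residual 0.0 km
  DUG: calculated 52.5 vs reported 69.2 → residual 16.7 km
  KCC: calculated 79.7 vs reported 79.7 → residual 0.0 km
HOPS, WDC, KCC are mutually consistent (residuals ≈ 0); DUG is off by 16.7 km.

DUG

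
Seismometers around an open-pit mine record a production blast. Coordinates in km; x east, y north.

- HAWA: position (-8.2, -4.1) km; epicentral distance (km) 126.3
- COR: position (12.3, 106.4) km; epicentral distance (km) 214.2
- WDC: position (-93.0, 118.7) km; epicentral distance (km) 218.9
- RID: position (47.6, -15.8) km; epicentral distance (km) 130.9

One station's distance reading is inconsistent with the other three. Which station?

Solve using three stations at a time. Using COR, WDC, RID (subtract circle equations pairwise → linear system) gives (x, y) ≈ (-55.2, -96.9).
Distances from that point to each station vs reported:
  HAWA: calculated 104.0 vs reported 126.3 → residual 22.3 km
  COR: calculated 214.2 vs reported 214.2 → residual 0.0 km
  WDC: calculated 218.9 vs reported 218.9 → residual 0.0 km
  RID: calculated 130.9 vs reported 130.9 → residual 0.0 km
COR, WDC, RID are mutually consistent (residuals ≈ 0); HAWA is off by 22.3 km.

HAWA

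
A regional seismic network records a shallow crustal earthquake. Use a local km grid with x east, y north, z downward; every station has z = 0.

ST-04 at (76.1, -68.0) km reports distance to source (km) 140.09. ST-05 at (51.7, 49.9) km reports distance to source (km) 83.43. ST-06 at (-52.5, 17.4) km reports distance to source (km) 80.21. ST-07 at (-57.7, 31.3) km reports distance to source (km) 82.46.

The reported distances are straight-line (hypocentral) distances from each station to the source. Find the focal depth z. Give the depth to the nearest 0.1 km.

z ≈ 60.9 km

Each station gives a sphere (x−x_i)² + (y−y_i)² + z² = d_i² (stations at z=0).
Subtracting the ST-04 sphere from ST-05 and ST-06: z² cancels, leaving linear equations in x and y:
-48.8 x + 235.8 y = 7412.33
-257.2 x + 170.8 y = 5835.36
Solving: x ≈ -2.102, y ≈ 31.000 km (keep extra digits for the depth step; rounded: -2.1, 31.0).
Then from the ST-04 sphere: z² = 140.09² − (x − 76.1)² − (y + 68.0)² with x = -2.102, y = 31.000, so z ≈ 60.899 ≈ 60.9 km.
Check against ST-07 (with the unrounded solution): distance 82.46 ≈ 82.46 km. ✓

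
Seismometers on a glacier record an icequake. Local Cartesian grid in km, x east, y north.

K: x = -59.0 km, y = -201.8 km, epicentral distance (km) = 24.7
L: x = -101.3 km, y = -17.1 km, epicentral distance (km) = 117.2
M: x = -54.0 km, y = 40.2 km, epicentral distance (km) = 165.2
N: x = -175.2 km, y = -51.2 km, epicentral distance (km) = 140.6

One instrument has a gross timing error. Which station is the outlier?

K

Solve using three stations at a time. Using L, M, N (subtract circle equations pairwise → linear system) gives (x, y) ≈ (-55.5, -125.0).
Distances from that point to each station vs reported:
  K: calculated 76.9 vs reported 24.7 → residual 52.2 km
  L: calculated 117.2 vs reported 117.2 → residual 0.0 km
  M: calculated 165.2 vs reported 165.2 → residual 0.0 km
  N: calculated 140.6 vs reported 140.6 → residual 0.0 km
L, M, N are mutually consistent (residuals ≈ 0); K is off by 52.2 km.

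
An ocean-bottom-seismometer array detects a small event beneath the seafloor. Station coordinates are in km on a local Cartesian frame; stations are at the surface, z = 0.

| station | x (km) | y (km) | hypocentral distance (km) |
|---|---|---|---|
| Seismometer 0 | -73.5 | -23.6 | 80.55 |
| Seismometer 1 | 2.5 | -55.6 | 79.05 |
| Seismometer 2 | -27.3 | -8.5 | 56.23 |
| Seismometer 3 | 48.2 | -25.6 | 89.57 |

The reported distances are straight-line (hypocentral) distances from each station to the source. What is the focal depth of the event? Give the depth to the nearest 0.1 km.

Each station gives a sphere (x−x_i)² + (y−y_i)² + z² = d_i² (stations at z=0).
Subtracting the Seismometer 0 sphere from Seismometer 1 and Seismometer 2: z² cancels, leaving linear equations in x and y:
152.0 x − 64.0 y = -2622.20
92.4 x + 30.2 y = -1815.18
Solving: x ≈ -18.599, y ≈ -3.200 km (keep extra digits for the depth step; rounded: -18.6, -3.2).
Then from the Seismometer 0 sphere: z² = 80.55² − (x + 73.5)² − (y + 23.6)² with x = -18.599, y = -3.200, so z ≈ 55.299 ≈ 55.3 km.
Check against Seismometer 3 (with the unrounded solution): distance 89.56 ≈ 89.57 km. ✓

55.3 km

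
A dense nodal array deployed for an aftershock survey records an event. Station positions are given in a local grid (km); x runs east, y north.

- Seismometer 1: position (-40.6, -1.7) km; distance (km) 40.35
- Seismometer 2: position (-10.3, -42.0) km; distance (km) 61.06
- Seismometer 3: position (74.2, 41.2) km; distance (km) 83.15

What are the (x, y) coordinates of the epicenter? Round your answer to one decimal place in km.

Circle about each station: (x + 40.6)² + (y + 1.7)² = 40.35²; (x + 10.3)² + (y + 42.0)² = 61.06²; (x − 74.2)² + (y − 41.2)² = 83.15².
Subtracting pairs of circle equations eliminates x²+y² and gives linear equations (the radical axes):
60.6 x − 80.6 y = -1881.36
229.6 x + 85.8 y = 266.03
Solving the 2×2 system: x ≈ -5.9, y ≈ 18.9 km.
Check against Seismometer 1 (with the unrounded x, y): √((x + 40.6)²+(y + 1.7)²) = 40.35 ≈ 40.35 km. ✓

(-5.9, 18.9)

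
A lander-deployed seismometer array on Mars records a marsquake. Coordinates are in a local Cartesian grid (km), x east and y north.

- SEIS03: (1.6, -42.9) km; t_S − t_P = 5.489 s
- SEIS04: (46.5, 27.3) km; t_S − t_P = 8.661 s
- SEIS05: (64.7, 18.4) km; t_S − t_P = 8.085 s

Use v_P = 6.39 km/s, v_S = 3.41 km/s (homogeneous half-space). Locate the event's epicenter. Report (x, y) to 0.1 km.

Distance from S−P lag: d = Δt · v_P v_S / (v_P − v_S) = Δt · (6.39·3.41)/(6.39−3.41) ≈ 7.3120·Δt.
So d_SEIS03 = 40.14, d_SEIS04 = 63.33, d_SEIS05 = 59.12 km.
Circle about each station: (x − 1.6)² + (y + 42.9)² = 40.14²; (x − 46.5)² + (y − 27.3)² = 63.33²; (x − 64.7)² + (y − 18.4)² = 59.12².
Subtracting pairs of circle equations eliminates x²+y² and gives linear equations (the radical axes):
89.8 x + 140.4 y = -1334.90
126.2 x + 122.6 y = 797.73
Solving the 2×2 system: x ≈ 41.1, y ≈ -35.8 km.

(41.1, -35.8)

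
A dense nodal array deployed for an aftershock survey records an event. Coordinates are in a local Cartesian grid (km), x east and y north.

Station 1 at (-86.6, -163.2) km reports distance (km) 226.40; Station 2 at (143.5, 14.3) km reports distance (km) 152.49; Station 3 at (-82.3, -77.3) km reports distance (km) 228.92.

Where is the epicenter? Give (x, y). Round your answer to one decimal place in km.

(138.4, -138.1)

Circle about each station: (x + 86.6)² + (y + 163.2)² = 226.40²; (x − 143.5)² + (y − 14.3)² = 152.49²; (x + 82.3)² + (y + 77.3)² = 228.92².
Subtracting the Station 1 equation from the Station 2 and Station 3 equations removes the quadratic terms:
460.2 x + 355.0 y = 14666.70
8.6 x + 171.8 y = -22532.63
Solving the 2×2 system: x ≈ 138.4, y ≈ -138.1 km.
Check against Station 1 (with the unrounded x, y): √((x + 86.6)²+(y + 163.2)²) = 226.39 ≈ 226.40 km. ✓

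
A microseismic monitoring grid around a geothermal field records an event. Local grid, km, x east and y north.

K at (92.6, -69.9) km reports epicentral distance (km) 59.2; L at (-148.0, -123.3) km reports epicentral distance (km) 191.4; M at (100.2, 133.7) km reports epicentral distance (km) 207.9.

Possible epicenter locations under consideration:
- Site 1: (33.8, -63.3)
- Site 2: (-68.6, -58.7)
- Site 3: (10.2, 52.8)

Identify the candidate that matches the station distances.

For each candidate, compare |candidate − station| to the reported distance:
Site 1: residuals K 0.0, L 0.0, M 0.0 → max 0.0 km
Site 2: residuals K 102.4, L 89.0, M 48.1 → max 102.4 km
Site 3: residuals K 88.6, L 45.3, M 86.9 → max 88.6 km
Only Site 1 has all residuals ≈ 0.

Site 1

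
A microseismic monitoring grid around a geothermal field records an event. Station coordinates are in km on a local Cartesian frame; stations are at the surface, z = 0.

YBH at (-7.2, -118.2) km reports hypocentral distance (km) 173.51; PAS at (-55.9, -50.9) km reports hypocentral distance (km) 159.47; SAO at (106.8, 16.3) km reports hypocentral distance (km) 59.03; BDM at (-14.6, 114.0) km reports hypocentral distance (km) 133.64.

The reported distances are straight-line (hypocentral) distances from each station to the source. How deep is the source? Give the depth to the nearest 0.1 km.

Each station gives a sphere (x−x_i)² + (y−y_i)² + z² = d_i² (stations at z=0).
Subtracting the YBH sphere from PAS and SAO: z² cancels, leaving linear equations in x and y:
-97.4 x + 134.6 y = -3632.42
228.0 x + 269.0 y = 24270.03
Solving: x ≈ 74.599, y ≈ 26.995 km (keep extra digits for the depth step; rounded: 74.6, 27.0).
Then from the YBH sphere: z² = 173.51² − (x + 7.2)² − (y + 118.2)² with x = 74.599, y = 26.995, so z ≈ 48.302 ≈ 48.3 km.

depth ≈ 48.3 km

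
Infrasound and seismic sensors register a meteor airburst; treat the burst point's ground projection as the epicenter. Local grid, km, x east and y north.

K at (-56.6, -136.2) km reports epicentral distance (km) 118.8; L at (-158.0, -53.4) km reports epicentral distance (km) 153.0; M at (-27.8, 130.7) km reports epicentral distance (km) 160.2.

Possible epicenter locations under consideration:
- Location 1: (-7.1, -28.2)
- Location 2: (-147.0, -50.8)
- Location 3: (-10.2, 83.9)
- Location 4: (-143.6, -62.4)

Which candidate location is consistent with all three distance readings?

Location 1

For each candidate, compare |candidate − station| to the reported distance:
Location 1: residuals K 0.0, L 0.0, M 0.0 → max 0.0 km
Location 2: residuals K 5.6, L 141.7, M 56.9 → max 141.7 km
Location 3: residuals K 106.1, L 48.7, M 110.2 → max 110.2 km
Location 4: residuals K 4.7, L 136.0, M 65.0 → max 136.0 km
Only Location 1 has all residuals ≈ 0.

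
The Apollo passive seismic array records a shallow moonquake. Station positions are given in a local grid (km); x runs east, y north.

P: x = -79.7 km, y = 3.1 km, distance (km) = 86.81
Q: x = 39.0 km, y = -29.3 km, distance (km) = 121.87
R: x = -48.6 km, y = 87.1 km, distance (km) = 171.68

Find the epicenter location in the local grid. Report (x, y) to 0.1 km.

Circle about each station: (x + 79.7)² + (y − 3.1)² = 86.81²; (x − 39.0)² + (y + 29.3)² = 121.87²; (x + 48.6)² + (y − 87.1)² = 171.68².
Subtracting pairs of circle equations eliminates x²+y² and gives linear equations (the radical axes):
237.4 x − 64.8 y = -11298.53
62.2 x + 168.0 y = -18351.38
Solving the 2×2 system: x ≈ -70.3, y ≈ -83.2 km.
Check against P (with the unrounded x, y): √((x + 79.7)²+(y − 3.1)²) = 86.82 ≈ 86.81 km. ✓

x ≈ -70.3 km, y ≈ -83.2 km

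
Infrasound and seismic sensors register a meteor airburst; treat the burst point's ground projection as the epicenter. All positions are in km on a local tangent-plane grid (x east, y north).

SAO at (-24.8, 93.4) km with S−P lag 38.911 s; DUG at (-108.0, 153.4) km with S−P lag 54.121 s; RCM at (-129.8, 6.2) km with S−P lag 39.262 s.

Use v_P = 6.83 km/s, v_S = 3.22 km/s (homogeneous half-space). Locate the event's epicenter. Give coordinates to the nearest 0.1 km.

Distance from S−P lag: d = Δt · v_P v_S / (v_P − v_S) = Δt · (6.83·3.22)/(6.83−3.22) ≈ 6.0921·Δt.
So d_SAO = 237.05, d_DUG = 329.71, d_RCM = 239.19 km.
Circle about each station: (x + 24.8)² + (y − 93.4)² = 237.05²; (x + 108.0)² + (y − 153.4)² = 329.71²; (x + 129.8)² + (y − 6.2)² = 239.19².
Subtracting the SAO equation from the DUG and RCM equations removes the quadratic terms:
-166.4 x + 120.0 y = -26659.02
-210.0 x − 174.4 y = 6528.73
Solving the 2×2 system: x ≈ 71.3, y ≈ -123.3 km.

x ≈ 71.3 km, y ≈ -123.3 km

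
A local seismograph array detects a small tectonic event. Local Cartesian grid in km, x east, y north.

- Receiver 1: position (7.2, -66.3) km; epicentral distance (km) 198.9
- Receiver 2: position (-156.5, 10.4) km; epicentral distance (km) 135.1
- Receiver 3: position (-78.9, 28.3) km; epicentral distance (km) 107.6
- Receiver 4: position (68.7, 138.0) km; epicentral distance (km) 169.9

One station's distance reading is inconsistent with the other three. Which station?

Solve using three stations at a time. Using Receiver 2, Receiver 3, Receiver 4 (subtract circle equations pairwise → linear system) gives (x, y) ≈ (-101.0, 133.4).
Distances from that point to each station vs reported:
  Receiver 1: calculated 227.1 vs reported 198.9 → residual 28.2 km
  Receiver 2: calculated 134.9 vs reported 135.1 → residual 0.2 km
  Receiver 3: calculated 107.4 vs reported 107.6 → residual 0.2 km
  Receiver 4: calculated 169.8 vs reported 169.9 → residual 0.1 km
Receiver 2, Receiver 3, Receiver 4 are mutually consistent (residuals ≈ 0); Receiver 1 is off by 28.2 km.

Receiver 1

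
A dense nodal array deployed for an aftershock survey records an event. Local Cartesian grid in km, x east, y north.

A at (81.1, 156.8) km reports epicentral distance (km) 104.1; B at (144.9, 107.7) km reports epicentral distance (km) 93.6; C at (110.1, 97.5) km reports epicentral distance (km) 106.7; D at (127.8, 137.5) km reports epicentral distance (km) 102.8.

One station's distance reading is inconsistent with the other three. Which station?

C

Solve using three stations at a time. Using A, B, D (subtract circle equations pairwise → linear system) gives (x, y) ≈ (68.6, 53.4).
Distances from that point to each station vs reported:
  A: calculated 104.2 vs reported 104.1 → residual 0.1 km
  B: calculated 93.7 vs reported 93.6 → residual 0.1 km
  C: calculated 60.6 vs reported 106.7 → residual 46.1 km
  D: calculated 102.9 vs reported 102.8 → residual 0.1 km
A, B, D are mutually consistent (residuals ≈ 0); C is off by 46.1 km.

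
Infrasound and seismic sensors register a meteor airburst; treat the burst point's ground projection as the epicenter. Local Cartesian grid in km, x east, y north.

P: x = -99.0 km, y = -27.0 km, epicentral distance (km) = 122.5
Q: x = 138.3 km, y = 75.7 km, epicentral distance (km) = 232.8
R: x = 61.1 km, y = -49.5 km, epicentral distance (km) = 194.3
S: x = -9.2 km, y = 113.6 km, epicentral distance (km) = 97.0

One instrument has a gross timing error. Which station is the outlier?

Solve using three stations at a time. Using Q, R, S (subtract circle equations pairwise → linear system) gives (x, y) ≈ (-94.4, 67.1).
Distances from that point to each station vs reported:
  P: calculated 94.2 vs reported 122.5 → residual 28.3 km
  Q: calculated 232.8 vs reported 232.8 → residual 0.0 km
  R: calculated 194.3 vs reported 194.3 → residual 0.0 km
  S: calculated 97.0 vs reported 97.0 → residual 0.0 km
Q, R, S are mutually consistent (residuals ≈ 0); P is off by 28.3 km.

P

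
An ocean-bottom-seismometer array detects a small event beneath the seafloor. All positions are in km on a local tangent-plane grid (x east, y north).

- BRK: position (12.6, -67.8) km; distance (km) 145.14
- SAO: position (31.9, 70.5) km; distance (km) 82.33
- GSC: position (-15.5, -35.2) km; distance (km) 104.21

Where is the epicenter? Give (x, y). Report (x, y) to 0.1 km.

x ≈ -50.1 km, y ≈ 63.1 km

Circle about each station: (x − 12.6)² + (y + 67.8)² = 145.14²; (x − 31.9)² + (y − 70.5)² = 82.33²; (x + 15.5)² + (y + 35.2)² = 104.21².
Subtracting the BRK equation from the SAO and GSC equations removes the quadratic terms:
38.6 x + 276.6 y = 15519.65
-56.2 x + 65.2 y = 6929.59
Solving the 2×2 system: x ≈ -50.1, y ≈ 63.1 km.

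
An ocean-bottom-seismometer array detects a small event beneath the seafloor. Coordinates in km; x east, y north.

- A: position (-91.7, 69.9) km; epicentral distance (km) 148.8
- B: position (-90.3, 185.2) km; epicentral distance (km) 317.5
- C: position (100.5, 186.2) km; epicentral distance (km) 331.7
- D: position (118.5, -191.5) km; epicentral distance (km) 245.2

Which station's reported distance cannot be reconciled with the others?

Solve using three stations at a time. Using A, C, D (subtract circle equations pairwise → linear system) gives (x, y) ≈ (-99.1, -78.7).
Distances from that point to each station vs reported:
  A: calculated 148.7 vs reported 148.8 → residual 0.1 km
  B: calculated 264.0 vs reported 317.5 → residual 53.5 km
  C: calculated 331.7 vs reported 331.7 → residual 0.0 km
  D: calculated 245.2 vs reported 245.2 → residual 0.0 km
A, C, D are mutually consistent (residuals ≈ 0); B is off by 53.5 km.

B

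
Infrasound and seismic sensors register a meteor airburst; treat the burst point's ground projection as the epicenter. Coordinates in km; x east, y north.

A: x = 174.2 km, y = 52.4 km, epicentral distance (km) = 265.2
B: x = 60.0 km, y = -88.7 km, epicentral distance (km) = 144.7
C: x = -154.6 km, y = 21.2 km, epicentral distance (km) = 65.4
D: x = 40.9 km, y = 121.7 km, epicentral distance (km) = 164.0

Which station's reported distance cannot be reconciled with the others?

Solve using three stations at a time. Using A, C, D (subtract circle equations pairwise → linear system) gives (x, y) ≈ (-89.2, 21.9).
Distances from that point to each station vs reported:
  A: calculated 265.2 vs reported 265.2 → residual 0.0 km
  B: calculated 185.8 vs reported 144.7 → residual 41.1 km
  C: calculated 65.4 vs reported 65.4 → residual 0.0 km
  D: calculated 164.0 vs reported 164.0 → residual 0.0 km
A, C, D are mutually consistent (residuals ≈ 0); B is off by 41.1 km.

B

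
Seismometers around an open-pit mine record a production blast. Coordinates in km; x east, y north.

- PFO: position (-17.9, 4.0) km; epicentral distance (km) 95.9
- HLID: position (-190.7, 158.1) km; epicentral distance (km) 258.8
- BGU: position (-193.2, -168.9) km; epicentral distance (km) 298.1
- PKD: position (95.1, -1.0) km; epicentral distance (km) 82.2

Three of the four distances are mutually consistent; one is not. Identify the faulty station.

Solve using three stations at a time. Using PFO, HLID, PKD (subtract circle equations pairwise → linear system) gives (x, y) ≈ (52.4, 69.3).
Distances from that point to each station vs reported:
  PFO: calculated 95.9 vs reported 95.9 → residual 0.0 km
  HLID: calculated 258.8 vs reported 258.8 → residual 0.0 km
  BGU: calculated 342.1 vs reported 298.1 → residual 44.0 km
  PKD: calculated 82.2 vs reported 82.2 → residual 0.0 km
PFO, HLID, PKD are mutually consistent (residuals ≈ 0); BGU is off by 44.0 km.

BGU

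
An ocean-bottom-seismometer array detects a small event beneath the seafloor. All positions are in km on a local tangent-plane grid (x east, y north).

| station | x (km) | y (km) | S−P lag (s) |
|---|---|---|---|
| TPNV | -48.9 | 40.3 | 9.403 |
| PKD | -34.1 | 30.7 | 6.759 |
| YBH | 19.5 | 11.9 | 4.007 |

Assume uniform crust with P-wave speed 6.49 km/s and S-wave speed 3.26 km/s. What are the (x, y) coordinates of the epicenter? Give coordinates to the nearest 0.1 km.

Distance from S−P lag: d = Δt · v_P v_S / (v_P − v_S) = Δt · (6.49·3.26)/(6.49−3.26) ≈ 6.5503·Δt.
So d_TPNV = 61.59, d_PKD = 44.27, d_YBH = 26.25 km.
Circle about each station: (x + 48.9)² + (y − 40.3)² = 61.59²; (x + 34.1)² + (y − 30.7)² = 44.27²; (x − 19.5)² + (y − 11.9)² = 26.25².
Subtracting the TPNV equation from the PKD and YBH equations removes the quadratic terms:
29.6 x − 19.2 y = -76.50
136.8 x − 56.8 y = -389.17
Solving the 2×2 system: x ≈ -3.3, y ≈ -1.1 km.

(-3.3, -1.1)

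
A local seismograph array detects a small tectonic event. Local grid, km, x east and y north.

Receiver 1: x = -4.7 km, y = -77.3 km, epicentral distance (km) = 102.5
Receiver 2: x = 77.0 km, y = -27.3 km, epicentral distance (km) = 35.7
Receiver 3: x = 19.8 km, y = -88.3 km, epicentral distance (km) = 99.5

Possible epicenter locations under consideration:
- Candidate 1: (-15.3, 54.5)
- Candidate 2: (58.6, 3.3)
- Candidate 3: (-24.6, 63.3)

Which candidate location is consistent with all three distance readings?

Candidate 2

For each candidate, compare |candidate − station| to the reported distance:
Candidate 1: residuals Receiver 1 29.7, Receiver 2 87.6, Receiver 3 47.6 → max 87.6 km
Candidate 2: residuals Receiver 1 0.0, Receiver 2 0.0, Receiver 3 0.0 → max 0.0 km
Candidate 3: residuals Receiver 1 39.5, Receiver 2 100.4, Receiver 3 58.5 → max 100.4 km
Only Candidate 2 has all residuals ≈ 0.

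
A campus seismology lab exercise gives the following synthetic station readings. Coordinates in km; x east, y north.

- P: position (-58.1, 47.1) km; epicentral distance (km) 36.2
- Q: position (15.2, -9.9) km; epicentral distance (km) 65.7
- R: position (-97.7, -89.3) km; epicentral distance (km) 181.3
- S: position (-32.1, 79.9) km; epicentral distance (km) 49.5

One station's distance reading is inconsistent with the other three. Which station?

P

Solve using three stations at a time. Using Q, R, S (subtract circle equations pairwise → linear system) gives (x, y) ≈ (11.1, 55.7).
Distances from that point to each station vs reported:
  P: calculated 69.8 vs reported 36.2 → residual 33.6 km
  Q: calculated 65.7 vs reported 65.7 → residual 0.0 km
  R: calculated 181.3 vs reported 181.3 → residual 0.0 km
  S: calculated 49.5 vs reported 49.5 → residual 0.0 km
Q, R, S are mutually consistent (residuals ≈ 0); P is off by 33.6 km.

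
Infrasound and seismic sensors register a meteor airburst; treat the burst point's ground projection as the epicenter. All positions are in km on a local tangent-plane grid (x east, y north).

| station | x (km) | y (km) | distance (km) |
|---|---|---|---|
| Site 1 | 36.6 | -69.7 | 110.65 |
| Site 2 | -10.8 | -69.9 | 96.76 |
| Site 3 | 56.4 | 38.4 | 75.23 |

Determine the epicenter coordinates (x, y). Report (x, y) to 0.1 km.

x ≈ -17.9 km, y ≈ 26.6 km

Circle about each station: (x − 36.6)² + (y + 69.7)² = 110.65²; (x + 10.8)² + (y + 69.9)² = 96.76²; (x − 56.4)² + (y − 38.4)² = 75.23².
Subtracting the Site 1 equation from the Site 2 and Site 3 equations removes the quadratic terms:
-94.8 x − 0.4 y = 1685.92
39.6 x + 216.2 y = 5041.74
Solving the 2×2 system: x ≈ -17.9, y ≈ 26.6 km.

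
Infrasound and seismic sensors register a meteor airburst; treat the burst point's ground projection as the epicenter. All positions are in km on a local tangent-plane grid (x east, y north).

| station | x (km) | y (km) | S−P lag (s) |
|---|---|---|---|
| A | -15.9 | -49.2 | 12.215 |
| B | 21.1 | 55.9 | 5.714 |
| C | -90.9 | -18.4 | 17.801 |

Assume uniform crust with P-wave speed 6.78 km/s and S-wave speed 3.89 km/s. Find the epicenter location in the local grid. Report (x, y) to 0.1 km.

Distance from S−P lag: d = Δt · v_P v_S / (v_P − v_S) = Δt · (6.78·3.89)/(6.78−3.89) ≈ 9.1260·Δt.
So d_A = 111.47, d_B = 52.15, d_C = 162.45 km.
Circle about each station: (x + 15.9)² + (y + 49.2)² = 111.47²; (x − 21.1)² + (y − 55.9)² = 52.15²; (x + 90.9)² + (y + 18.4)² = 162.45².
Subtracting pairs of circle equations eliminates x²+y² and gives linear equations (the radical axes):
74.0 x + 210.2 y = 10602.51
-150.0 x + 61.6 y = -8036.52
Solving the 2×2 system: x ≈ 64.9, y ≈ 27.6 km.

x ≈ 64.9 km, y ≈ 27.6 km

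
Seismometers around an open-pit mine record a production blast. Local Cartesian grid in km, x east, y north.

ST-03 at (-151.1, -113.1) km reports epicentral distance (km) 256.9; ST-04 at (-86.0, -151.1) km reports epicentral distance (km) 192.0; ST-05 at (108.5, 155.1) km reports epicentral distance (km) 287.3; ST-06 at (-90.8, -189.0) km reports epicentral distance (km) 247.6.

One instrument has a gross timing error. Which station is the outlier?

Solve using three stations at a time. Using ST-03, ST-04, ST-05 (subtract circle equations pairwise → linear system) gives (x, y) ≈ (105.1, -132.2).
Distances from that point to each station vs reported:
  ST-03: calculated 257.0 vs reported 256.9 → residual 0.1 km
  ST-04: calculated 192.1 vs reported 192.0 → residual 0.1 km
  ST-05: calculated 287.3 vs reported 287.3 → residual 0.0 km
  ST-06: calculated 204.0 vs reported 247.6 → residual 43.6 km
ST-03, ST-04, ST-05 are mutually consistent (residuals ≈ 0); ST-06 is off by 43.6 km.

ST-06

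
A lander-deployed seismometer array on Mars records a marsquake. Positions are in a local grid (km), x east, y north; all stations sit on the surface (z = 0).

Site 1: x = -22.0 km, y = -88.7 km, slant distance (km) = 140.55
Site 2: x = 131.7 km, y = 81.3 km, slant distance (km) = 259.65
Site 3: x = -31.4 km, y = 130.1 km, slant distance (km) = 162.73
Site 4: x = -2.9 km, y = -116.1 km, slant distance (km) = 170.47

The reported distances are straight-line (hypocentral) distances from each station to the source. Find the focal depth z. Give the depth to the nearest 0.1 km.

Each station gives a sphere (x−x_i)² + (y−y_i)² + z² = d_i² (stations at z=0).
Subtracting the Site 1 sphere from Site 2 and Site 3: z² cancels, leaving linear equations in x and y:
307.4 x + 340.0 y = -32060.93
-18.8 x + 437.6 y = 2833.53
Solving: x ≈ -106.403, y ≈ 1.904 km (keep extra digits for the depth step; rounded: -106.4, 1.9).
Then from the Site 1 sphere: z² = 140.55² − (x + 22.0)² − (y + 88.7)² with x = -106.403, y = 1.904, so z ≈ 66.493 ≈ 66.5 km.

66.5 km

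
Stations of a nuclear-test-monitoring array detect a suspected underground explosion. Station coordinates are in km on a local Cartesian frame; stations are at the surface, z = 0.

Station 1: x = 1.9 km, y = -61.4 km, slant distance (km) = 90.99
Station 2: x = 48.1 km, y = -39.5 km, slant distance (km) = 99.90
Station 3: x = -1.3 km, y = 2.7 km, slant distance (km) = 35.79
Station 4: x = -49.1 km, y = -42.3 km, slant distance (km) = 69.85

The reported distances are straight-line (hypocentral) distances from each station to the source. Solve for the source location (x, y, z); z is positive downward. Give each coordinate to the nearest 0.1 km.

Each station gives a sphere (x−x_i)² + (y−y_i)² + z² = d_i² (stations at z=0).
Subtracting the Station 1 sphere from Station 2 and Station 3: z² cancels, leaving linear equations in x and y:
92.4 x + 43.8 y = -1600.54
-6.4 x + 128.2 y = 3233.67
Solving: x ≈ -28.602, y ≈ 23.796 km (keep extra digits for the depth step; rounded: -28.6, 23.8).
Then from the Station 1 sphere: z² = 90.99² − (x − 1.9)² − (y + 61.4)² with x = -28.602, y = 23.796, so z ≈ 9.511 ≈ 9.5 km.
Check against Station 4 (with the unrounded solution): distance 69.85 ≈ 69.85 km. ✓

(-28.6, 23.8, 9.5)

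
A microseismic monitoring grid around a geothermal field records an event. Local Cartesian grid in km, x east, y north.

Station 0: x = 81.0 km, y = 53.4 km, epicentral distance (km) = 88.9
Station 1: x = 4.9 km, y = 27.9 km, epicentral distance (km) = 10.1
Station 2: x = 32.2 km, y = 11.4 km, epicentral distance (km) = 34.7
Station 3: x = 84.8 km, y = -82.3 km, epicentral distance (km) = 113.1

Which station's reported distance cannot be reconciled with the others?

Solve using three stations at a time. Using Station 0, Station 1, Station 2 (subtract circle equations pairwise → linear system) gives (x, y) ≈ (-1.4, 20.0).
Distances from that point to each station vs reported:
  Station 0: calculated 88.9 vs reported 88.9 → residual 0.0 km
  Station 1: calculated 10.1 vs reported 10.1 → residual 0.0 km
  Station 2: calculated 34.7 vs reported 34.7 → residual 0.0 km
  Station 3: calculated 133.8 vs reported 113.1 → residual 20.7 km
Station 0, Station 1, Station 2 are mutually consistent (residuals ≈ 0); Station 3 is off by 20.7 km.

Station 3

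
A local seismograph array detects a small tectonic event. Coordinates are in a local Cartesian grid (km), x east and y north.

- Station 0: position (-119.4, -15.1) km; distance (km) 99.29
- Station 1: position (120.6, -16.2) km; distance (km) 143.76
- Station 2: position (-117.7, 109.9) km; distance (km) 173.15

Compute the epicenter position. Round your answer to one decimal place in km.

-22.0 km east, -34.4 km north

Circle about each station: (x + 119.4)² + (y + 15.1)² = 99.29²; (x − 120.6)² + (y + 16.2)² = 143.76²; (x + 117.7)² + (y − 109.9)² = 173.15².
Subtracting the Station 0 equation from the Station 1 and Station 2 equations removes the quadratic terms:
480.0 x − 2.2 y = -10486.00
3.4 x + 250.0 y = -8675.49
Solving the 2×2 system: x ≈ -22.0, y ≈ -34.4 km.
Check against Station 0 (with the unrounded x, y): √((x + 119.4)²+(y + 15.1)²) = 99.29 ≈ 99.29 km. ✓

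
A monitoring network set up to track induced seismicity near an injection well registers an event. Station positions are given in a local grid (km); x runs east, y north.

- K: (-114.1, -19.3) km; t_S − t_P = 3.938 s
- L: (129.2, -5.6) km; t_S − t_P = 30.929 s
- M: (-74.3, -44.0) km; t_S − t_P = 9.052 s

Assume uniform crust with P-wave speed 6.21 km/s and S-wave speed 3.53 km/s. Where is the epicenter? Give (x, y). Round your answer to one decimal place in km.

x ≈ -123.2 km, y ≈ 11.6 km

Distance from S−P lag: d = Δt · v_P v_S / (v_P − v_S) = Δt · (6.21·3.53)/(6.21−3.53) ≈ 8.1796·Δt.
So d_K = 32.21, d_L = 252.99, d_M = 74.04 km.
Circle about each station: (x + 114.1)² + (y + 19.3)² = 32.21²; (x − 129.2)² + (y + 5.6)² = 252.99²; (x + 74.3)² + (y + 44.0)² = 74.04².
Subtracting the K equation from the L and M equations removes the quadratic terms:
486.6 x + 27.4 y = -59633.76
79.6 x − 49.4 y = -10379.25
Solving the 2×2 system: x ≈ -123.2, y ≈ 11.6 km.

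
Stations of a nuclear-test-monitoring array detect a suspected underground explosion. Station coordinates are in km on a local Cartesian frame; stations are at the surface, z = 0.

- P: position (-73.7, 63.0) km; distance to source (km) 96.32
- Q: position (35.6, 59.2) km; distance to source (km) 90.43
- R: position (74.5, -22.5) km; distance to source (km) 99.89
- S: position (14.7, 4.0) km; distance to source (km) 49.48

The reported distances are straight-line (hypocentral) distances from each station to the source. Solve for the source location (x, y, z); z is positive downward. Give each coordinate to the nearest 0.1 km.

Each station gives a sphere (x−x_i)² + (y−y_i)² + z² = d_i² (stations at z=0).
Subtracting the P sphere from Q and R: z² cancels, leaving linear equations in x and y:
218.6 x − 7.6 y = -3528.73
296.4 x − 171.0 y = -4044.66
Solving: x ≈ -16.303, y ≈ -4.605 km (keep extra digits for the depth step; rounded: -16.3, -4.6).
Then from the P sphere: z² = 96.32² − (x + 73.7)² − (y − 63.0)² with x = -16.303, y = -4.605, so z ≈ 37.586 ≈ 37.6 km.

(-16.3, -4.6, 37.6)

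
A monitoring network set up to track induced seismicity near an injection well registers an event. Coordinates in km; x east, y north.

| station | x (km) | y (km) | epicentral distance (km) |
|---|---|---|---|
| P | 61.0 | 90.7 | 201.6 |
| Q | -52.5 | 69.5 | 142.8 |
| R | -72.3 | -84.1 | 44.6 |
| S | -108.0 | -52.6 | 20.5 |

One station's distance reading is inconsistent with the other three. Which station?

Q

Solve using three stations at a time. Using P, R, S (subtract circle equations pairwise → linear system) gives (x, y) ≈ (-89.8, -43.1).
Distances from that point to each station vs reported:
  P: calculated 201.6 vs reported 201.6 → residual 0.0 km
  Q: calculated 118.6 vs reported 142.8 → residual 24.2 km
  R: calculated 44.6 vs reported 44.6 → residual 0.0 km
  S: calculated 20.5 vs reported 20.5 → residual 0.0 km
P, R, S are mutually consistent (residuals ≈ 0); Q is off by 24.2 km.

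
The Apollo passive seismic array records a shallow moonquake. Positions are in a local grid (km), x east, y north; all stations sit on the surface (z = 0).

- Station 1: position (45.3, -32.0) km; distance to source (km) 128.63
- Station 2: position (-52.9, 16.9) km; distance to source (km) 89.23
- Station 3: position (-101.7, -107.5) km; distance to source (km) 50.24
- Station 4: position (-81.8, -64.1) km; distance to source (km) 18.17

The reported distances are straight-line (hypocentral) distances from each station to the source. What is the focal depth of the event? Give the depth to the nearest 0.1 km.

z ≈ 17.3 km

Each station gives a sphere (x−x_i)² + (y−y_i)² + z² = d_i² (stations at z=0).
Subtracting the Station 1 sphere from Station 2 and Station 3: z² cancels, leaving linear equations in x and y:
-196.4 x + 97.8 y = 8591.61
-294.0 x − 151.0 y = 32844.67
Solving: x ≈ -77.205, y ≈ -67.194 km (keep extra digits for the depth step; rounded: -77.2, -67.2).
Then from the Station 1 sphere: z² = 128.63² − (x − 45.3)² − (y + 32.0)² with x = -77.205, y = -67.194, so z ≈ 17.309 ≈ 17.3 km.
Check against Station 4 (with the unrounded solution): distance 18.17 ≈ 18.17 km. ✓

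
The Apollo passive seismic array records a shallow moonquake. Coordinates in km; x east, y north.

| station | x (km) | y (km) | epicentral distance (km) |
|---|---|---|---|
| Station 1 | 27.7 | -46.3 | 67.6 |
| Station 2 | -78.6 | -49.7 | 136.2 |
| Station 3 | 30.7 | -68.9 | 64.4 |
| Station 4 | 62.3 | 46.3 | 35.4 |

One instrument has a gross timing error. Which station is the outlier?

Station 3

Solve using three stations at a time. Using Station 1, Station 2, Station 4 (subtract circle equations pairwise → linear system) gives (x, y) ≈ (38.1, 20.5).
Distances from that point to each station vs reported:
  Station 1: calculated 67.6 vs reported 67.6 → residual 0.0 km
  Station 2: calculated 136.2 vs reported 136.2 → residual 0.0 km
  Station 3: calculated 89.7 vs reported 64.4 → residual 25.3 km
  Station 4: calculated 35.4 vs reported 35.4 → residual 0.0 km
Station 1, Station 2, Station 4 are mutually consistent (residuals ≈ 0); Station 3 is off by 25.3 km.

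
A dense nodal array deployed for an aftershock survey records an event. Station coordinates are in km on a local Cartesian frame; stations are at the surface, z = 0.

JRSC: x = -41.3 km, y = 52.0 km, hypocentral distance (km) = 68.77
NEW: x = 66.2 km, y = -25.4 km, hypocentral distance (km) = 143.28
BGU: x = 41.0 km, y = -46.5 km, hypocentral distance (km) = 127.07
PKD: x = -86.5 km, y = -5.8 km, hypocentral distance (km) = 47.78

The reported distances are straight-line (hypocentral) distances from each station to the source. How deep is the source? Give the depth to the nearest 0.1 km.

42.5 km

Each station gives a sphere (x−x_i)² + (y−y_i)² + z² = d_i² (stations at z=0).
Subtracting the JRSC sphere from NEW and BGU: z² cancels, leaving linear equations in x and y:
215.0 x − 154.8 y = -15181.94
164.6 x − 197.0 y = -11983.91
Solving: x ≈ -67.303, y ≈ 4.598 km (keep extra digits for the depth step; rounded: -67.3, 4.6).
Then from the JRSC sphere: z² = 68.77² − (x + 41.3)² − (y − 52.0)² with x = -67.303, y = 4.598, so z ≈ 42.499 ≈ 42.5 km.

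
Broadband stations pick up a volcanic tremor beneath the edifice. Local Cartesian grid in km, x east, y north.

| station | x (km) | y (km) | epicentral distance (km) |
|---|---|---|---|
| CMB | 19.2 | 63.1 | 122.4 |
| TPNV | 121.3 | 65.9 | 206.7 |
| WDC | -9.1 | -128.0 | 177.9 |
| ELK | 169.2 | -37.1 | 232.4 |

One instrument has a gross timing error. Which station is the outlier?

WDC

Solve using three stations at a time. Using CMB, TPNV, ELK (subtract circle equations pairwise → linear system) gives (x, y) ≈ (-63.1, -27.7).
Distances from that point to each station vs reported:
  CMB: calculated 122.5 vs reported 122.4 → residual 0.1 km
  TPNV: calculated 206.8 vs reported 206.7 → residual 0.1 km
  WDC: calculated 113.9 vs reported 177.9 → residual 64.0 km
  ELK: calculated 232.5 vs reported 232.4 → residual 0.1 km
CMB, TPNV, ELK are mutually consistent (residuals ≈ 0); WDC is off by 64.0 km.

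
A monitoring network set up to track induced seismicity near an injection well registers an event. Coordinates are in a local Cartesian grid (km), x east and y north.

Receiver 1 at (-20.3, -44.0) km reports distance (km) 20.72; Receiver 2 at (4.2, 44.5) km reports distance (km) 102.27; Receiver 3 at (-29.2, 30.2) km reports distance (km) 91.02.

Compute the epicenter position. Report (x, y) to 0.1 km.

Circle about each station: (x + 20.3)² + (y + 44.0)² = 20.72²; (x − 4.2)² + (y − 44.5)² = 102.27²; (x + 29.2)² + (y − 30.2)² = 91.02².
Subtracting the Receiver 1 equation from the Receiver 2 and Receiver 3 equations removes the quadratic terms:
49.0 x + 177.0 y = -10380.03
-17.8 x + 148.4 y = -8438.73
Solving the 2×2 system: x ≈ -4.5, y ≈ -57.4 km.

x ≈ -4.5 km, y ≈ -57.4 km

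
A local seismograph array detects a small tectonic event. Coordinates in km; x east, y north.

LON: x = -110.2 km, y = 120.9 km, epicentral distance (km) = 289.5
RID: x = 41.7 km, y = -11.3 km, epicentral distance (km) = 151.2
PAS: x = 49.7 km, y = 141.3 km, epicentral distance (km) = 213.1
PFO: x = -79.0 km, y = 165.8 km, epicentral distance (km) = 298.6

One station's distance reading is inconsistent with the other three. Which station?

RID

Solve using three stations at a time. Using LON, PAS, PFO (subtract circle equations pairwise → linear system) gives (x, y) ≈ (114.4, -61.5).
Distances from that point to each station vs reported:
  LON: calculated 289.3 vs reported 289.5 → residual 0.2 km
  RID: calculated 88.3 vs reported 151.2 → residual 62.9 km
  PAS: calculated 212.8 vs reported 213.1 → residual 0.3 km
  PFO: calculated 298.4 vs reported 298.6 → residual 0.2 km
LON, PAS, PFO are mutually consistent (residuals ≈ 0); RID is off by 62.9 km.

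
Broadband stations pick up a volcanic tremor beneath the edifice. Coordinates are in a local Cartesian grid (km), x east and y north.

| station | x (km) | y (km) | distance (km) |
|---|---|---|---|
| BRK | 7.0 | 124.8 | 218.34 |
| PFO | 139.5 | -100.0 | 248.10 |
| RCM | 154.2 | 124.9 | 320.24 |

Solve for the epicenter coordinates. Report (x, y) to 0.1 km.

Circle about each station: (x − 7.0)² + (y − 124.8)² = 218.34²; (x − 139.5)² + (y + 100.0)² = 248.10²; (x − 154.2)² + (y − 124.9)² = 320.24².
Subtracting pairs of circle equations eliminates x²+y² and gives linear equations (the radical axes):
265.0 x − 449.6 y = -45.04
294.4 x + 0.2 y = -31127.69
Solving the 2×2 system: x ≈ -105.7, y ≈ -62.2 km.

(-105.7, -62.2)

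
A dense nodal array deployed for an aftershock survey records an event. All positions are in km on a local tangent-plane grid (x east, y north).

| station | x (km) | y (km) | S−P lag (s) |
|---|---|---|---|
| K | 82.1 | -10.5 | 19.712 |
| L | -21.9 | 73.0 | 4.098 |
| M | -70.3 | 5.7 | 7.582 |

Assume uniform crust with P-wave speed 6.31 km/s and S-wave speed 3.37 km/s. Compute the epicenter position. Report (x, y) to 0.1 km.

Distance from S−P lag: d = Δt · v_P v_S / (v_P − v_S) = Δt · (6.31·3.37)/(6.31−3.37) ≈ 7.2329·Δt.
So d_K = 142.57, d_L = 29.64, d_M = 54.84 km.
Circle about each station: (x − 82.1)² + (y + 10.5)² = 142.57²; (x + 21.9)² + (y − 73.0)² = 29.64²; (x + 70.3)² + (y − 5.7)² = 54.84².
Subtracting the K equation from the L and M equations removes the quadratic terms:
-208.0 x + 167.0 y = 18405.63
-304.8 x + 32.4 y = 15442.70
Solving the 2×2 system: x ≈ -44.9, y ≈ 54.3 km.

-44.9 km east, 54.3 km north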